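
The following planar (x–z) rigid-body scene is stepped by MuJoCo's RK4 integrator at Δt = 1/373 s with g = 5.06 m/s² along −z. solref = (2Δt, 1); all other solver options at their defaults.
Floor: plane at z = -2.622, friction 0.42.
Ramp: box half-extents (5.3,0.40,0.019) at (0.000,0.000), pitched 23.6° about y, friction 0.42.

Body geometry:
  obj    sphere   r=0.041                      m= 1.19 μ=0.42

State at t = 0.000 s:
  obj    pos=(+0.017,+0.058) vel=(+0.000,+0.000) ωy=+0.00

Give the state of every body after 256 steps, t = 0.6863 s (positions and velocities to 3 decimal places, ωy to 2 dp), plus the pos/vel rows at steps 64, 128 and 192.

State at t = 0.6863 s:
  obj    pos=(+0.329,-0.078) vel=(+0.910,-0.398) ωy=+24.22

Key-timestep trajectory:
   step    t(s)  obj.x    obj.z    obj.vx   obj.vz 
     64  0.1716   +0.037  +0.050  +0.228  -0.099
    128  0.3432   +0.095  +0.024  +0.455  -0.199
    192  0.5147   +0.193  -0.019  +0.683  -0.298


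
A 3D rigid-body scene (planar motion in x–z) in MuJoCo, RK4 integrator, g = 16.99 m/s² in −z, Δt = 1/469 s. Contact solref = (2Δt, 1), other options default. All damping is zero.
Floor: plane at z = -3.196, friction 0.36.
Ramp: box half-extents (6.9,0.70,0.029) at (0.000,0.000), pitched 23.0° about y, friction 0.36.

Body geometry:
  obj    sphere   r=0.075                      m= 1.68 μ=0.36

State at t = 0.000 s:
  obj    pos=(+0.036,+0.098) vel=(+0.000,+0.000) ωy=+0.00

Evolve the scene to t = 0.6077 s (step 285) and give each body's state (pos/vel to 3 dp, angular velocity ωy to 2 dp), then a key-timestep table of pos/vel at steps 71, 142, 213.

State at t = 0.6077 s:
  obj    pos=(+0.842,-0.244) vel=(+2.652,-1.126) ωy=+38.42

Key-timestep trajectory:
   step    t(s)  obj.x    obj.z    obj.vx   obj.vz 
     71  0.1514   +0.086  +0.076  +0.661  -0.281
    142  0.3028   +0.236  +0.013  +1.322  -0.561
    213  0.4542   +0.486  -0.093  +1.982  -0.841


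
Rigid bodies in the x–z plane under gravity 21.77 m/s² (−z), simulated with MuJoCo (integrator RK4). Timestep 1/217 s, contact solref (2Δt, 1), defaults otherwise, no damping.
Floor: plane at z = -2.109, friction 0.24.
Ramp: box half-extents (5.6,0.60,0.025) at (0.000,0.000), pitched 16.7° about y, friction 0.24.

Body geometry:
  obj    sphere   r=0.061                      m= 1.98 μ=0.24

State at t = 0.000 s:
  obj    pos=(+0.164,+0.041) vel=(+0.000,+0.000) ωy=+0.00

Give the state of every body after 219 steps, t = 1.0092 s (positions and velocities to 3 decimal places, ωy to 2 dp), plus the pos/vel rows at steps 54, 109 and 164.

State at t = 1.0092 s:
  obj    pos=(+2.344,-0.613) vel=(+4.319,-1.296) ωy=+73.92

Key-timestep trajectory:
   step    t(s)  obj.x    obj.z    obj.vx   obj.vz 
     54  0.2488   +0.297  +0.001  +1.065  -0.320
    109  0.5023   +0.704  -0.121  +2.150  -0.645
    164  0.7558   +1.386  -0.326  +3.235  -0.970


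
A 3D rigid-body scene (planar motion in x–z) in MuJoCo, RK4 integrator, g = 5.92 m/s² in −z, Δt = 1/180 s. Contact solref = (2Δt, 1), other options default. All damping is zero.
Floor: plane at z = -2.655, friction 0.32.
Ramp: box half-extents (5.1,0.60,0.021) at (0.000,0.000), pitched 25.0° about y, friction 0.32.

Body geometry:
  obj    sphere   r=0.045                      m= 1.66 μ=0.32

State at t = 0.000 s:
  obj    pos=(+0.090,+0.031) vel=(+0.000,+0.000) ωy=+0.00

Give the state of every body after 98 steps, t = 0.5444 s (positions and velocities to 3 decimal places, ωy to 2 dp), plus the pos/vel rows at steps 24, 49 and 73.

State at t = 0.5444 s:
  obj    pos=(+0.330,-0.081) vel=(+0.882,-0.411) ωy=+21.61

Key-timestep trajectory:
   step    t(s)  obj.x    obj.z    obj.vx   obj.vz 
     24  0.1333   +0.104  +0.024  +0.216  -0.101
     49  0.2722   +0.150  +0.003  +0.441  -0.206
     73  0.4056   +0.223  -0.031  +0.657  -0.306


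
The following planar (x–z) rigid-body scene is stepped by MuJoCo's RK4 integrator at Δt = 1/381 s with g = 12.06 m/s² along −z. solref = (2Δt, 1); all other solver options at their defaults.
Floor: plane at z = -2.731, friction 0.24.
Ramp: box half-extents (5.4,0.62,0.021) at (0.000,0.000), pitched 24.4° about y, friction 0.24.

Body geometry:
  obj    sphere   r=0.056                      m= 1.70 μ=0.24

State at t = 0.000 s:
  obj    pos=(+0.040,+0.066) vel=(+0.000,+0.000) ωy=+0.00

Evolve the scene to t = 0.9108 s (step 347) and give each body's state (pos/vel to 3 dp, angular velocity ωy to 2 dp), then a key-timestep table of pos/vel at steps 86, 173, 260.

State at t = 0.9108 s:
  obj    pos=(+1.384,-0.543) vel=(+2.952,-1.339) ωy=+57.87

Key-timestep trajectory:
   step    t(s)  obj.x    obj.z    obj.vx   obj.vz 
     86  0.2257   +0.123  +0.029  +0.732  -0.332
    173  0.4541   +0.374  -0.085  +1.472  -0.668
    260  0.6824   +0.795  -0.276  +2.212  -1.003


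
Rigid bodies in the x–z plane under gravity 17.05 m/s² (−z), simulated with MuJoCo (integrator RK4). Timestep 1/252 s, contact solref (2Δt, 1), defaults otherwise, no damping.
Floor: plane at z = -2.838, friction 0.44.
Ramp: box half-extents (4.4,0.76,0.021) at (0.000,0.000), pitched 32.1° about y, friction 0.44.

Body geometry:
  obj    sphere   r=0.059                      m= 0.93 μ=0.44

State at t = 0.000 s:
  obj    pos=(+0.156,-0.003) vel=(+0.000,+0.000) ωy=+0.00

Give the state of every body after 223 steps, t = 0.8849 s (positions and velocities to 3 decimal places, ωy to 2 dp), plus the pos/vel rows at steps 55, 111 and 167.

State at t = 0.8849 s:
  obj    pos=(+2.303,-1.350) vel=(+4.851,-3.043) ωy=+97.05

Key-timestep trajectory:
   step    t(s)  obj.x    obj.z    obj.vx   obj.vz 
     55  0.2183   +0.287  -0.085  +1.197  -0.751
    111  0.4405   +0.688  -0.337  +2.415  -1.515
    167  0.6627   +1.360  -0.759  +3.633  -2.279


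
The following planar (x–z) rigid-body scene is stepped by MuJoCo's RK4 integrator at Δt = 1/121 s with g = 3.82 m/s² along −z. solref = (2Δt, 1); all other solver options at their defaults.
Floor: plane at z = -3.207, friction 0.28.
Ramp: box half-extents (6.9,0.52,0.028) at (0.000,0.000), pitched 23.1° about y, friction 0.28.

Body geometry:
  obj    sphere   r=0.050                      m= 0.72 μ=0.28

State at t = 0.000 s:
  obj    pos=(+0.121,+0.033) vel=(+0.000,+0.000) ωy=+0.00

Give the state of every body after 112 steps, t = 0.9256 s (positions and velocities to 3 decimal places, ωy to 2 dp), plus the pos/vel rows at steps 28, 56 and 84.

State at t = 0.9256 s:
  obj    pos=(+0.543,-0.147) vel=(+0.912,-0.389) ωy=+19.81

Key-timestep trajectory:
   step    t(s)  obj.x    obj.z    obj.vx   obj.vz 
     28  0.2314   +0.147  +0.022  +0.228  -0.097
     56  0.4628   +0.227  -0.012  +0.456  -0.194
     84  0.6942   +0.358  -0.068  +0.684  -0.292


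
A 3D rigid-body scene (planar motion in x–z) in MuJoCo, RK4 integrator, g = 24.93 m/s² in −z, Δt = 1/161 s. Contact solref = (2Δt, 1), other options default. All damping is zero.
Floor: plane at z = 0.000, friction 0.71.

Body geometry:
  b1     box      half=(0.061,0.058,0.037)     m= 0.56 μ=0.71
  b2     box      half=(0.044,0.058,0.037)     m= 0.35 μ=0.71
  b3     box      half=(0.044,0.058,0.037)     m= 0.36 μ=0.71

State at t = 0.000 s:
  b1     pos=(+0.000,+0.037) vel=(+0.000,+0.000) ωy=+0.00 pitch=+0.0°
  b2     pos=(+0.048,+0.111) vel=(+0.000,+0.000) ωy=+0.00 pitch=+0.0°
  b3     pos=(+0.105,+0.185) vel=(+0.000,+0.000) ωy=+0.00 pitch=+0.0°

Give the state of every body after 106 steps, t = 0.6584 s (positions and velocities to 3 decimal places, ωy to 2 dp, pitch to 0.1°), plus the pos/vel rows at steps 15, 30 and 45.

State at t = 0.6584 s:
  b1     pos=(+0.000,+0.037) vel=(+0.000,+0.000) ωy=+0.00 pitch=+0.0°
  b2     pos=(+0.048,+0.111) vel=(+0.000,+0.000) ωy=+0.00 pitch=+0.1°
  b3     pos=(+0.150,+0.044) vel=(+0.000,+0.000) ωy=+0.00 pitch=+90.0°

Key-timestep trajectory:
   step    t(s)  b1.x    b1.z    b1.vx   b1.vz   b2.x    b2.z    b2.vx   b2.vz   b3.x    b3.z    b3.vx   b3.vz 
     15  0.0932   +0.000  +0.037  -0.001  +0.001   +0.050  +0.112  +0.026  +0.009   +0.128  +0.170  +0.461  -0.480
     30  0.1863   +0.000  +0.037  +0.000  +0.000   +0.048  +0.111  +0.010  +0.002   +0.167  +0.041  -0.188  -0.081
     45  0.2795   +0.000  +0.037  +0.000  +0.000   +0.048  +0.111  +0.000  +0.000   +0.150  +0.043  +0.145  -0.080


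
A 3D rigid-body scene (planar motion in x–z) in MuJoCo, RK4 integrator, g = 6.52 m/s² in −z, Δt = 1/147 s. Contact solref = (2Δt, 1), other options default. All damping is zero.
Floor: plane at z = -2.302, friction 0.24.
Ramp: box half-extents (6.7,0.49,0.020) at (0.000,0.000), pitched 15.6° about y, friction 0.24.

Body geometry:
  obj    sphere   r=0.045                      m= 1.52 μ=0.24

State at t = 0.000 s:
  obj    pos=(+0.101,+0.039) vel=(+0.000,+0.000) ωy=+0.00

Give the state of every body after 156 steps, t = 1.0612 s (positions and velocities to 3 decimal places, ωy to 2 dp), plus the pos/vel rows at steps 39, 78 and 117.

State at t = 1.0612 s:
  obj    pos=(+0.780,-0.150) vel=(+1.280,-0.357) ωy=+29.53

Key-timestep trajectory:
   step    t(s)  obj.x    obj.z    obj.vx   obj.vz 
     39  0.2653   +0.144  +0.027  +0.320  -0.089
     78  0.5306   +0.271  -0.008  +0.640  -0.179
    117  0.7959   +0.483  -0.067  +0.960  -0.268


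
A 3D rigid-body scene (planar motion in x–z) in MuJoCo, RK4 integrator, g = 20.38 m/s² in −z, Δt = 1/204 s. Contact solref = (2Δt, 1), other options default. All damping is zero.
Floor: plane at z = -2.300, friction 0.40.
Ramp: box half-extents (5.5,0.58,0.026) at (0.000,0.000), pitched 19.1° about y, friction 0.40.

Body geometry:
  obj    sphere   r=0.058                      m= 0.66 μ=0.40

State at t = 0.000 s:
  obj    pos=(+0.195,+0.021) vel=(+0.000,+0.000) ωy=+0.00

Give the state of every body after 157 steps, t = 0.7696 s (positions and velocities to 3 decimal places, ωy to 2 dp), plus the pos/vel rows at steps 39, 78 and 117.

State at t = 0.7696 s:
  obj    pos=(+1.528,-0.440) vel=(+3.464,-1.200) ωy=+63.19

Key-timestep trajectory:
   step    t(s)  obj.x    obj.z    obj.vx   obj.vz 
     39  0.1912   +0.277  -0.007  +0.861  -0.298
     78  0.3824   +0.524  -0.093  +1.721  -0.596
    117  0.5735   +0.935  -0.235  +2.582  -0.894


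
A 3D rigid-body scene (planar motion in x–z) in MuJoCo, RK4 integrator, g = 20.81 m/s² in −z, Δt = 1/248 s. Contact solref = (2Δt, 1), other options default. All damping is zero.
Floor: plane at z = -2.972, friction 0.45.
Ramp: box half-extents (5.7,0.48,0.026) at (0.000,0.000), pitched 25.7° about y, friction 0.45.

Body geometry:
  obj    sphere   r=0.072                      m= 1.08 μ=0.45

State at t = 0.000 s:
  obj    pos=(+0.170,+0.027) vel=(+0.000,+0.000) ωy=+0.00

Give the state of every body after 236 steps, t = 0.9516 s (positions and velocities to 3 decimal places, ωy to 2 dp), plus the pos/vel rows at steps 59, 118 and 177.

State at t = 0.9516 s:
  obj    pos=(+2.800,-1.239) vel=(+5.527,-2.660) ωy=+85.19

Key-timestep trajectory:
   step    t(s)  obj.x    obj.z    obj.vx   obj.vz 
     59  0.2379   +0.334  -0.052  +1.382  -0.665
    118  0.4758   +0.828  -0.290  +2.764  -1.330
    177  0.7137   +1.649  -0.685  +4.146  -1.995


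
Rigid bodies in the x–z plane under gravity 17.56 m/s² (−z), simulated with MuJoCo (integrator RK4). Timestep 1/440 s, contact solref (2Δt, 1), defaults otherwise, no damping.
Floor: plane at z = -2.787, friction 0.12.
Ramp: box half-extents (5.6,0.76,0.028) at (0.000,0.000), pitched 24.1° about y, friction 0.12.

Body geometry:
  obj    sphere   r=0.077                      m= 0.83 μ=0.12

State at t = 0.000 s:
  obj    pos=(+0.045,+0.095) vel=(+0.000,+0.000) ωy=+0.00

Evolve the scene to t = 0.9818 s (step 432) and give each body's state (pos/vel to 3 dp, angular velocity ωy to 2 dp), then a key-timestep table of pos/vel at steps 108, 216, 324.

State at t = 0.9818 s:
  obj    pos=(+2.354,-0.938) vel=(+4.707,-2.089) ωy=+61.36

Key-timestep trajectory:
   step    t(s)  obj.x    obj.z    obj.vx   obj.vz 
    108  0.2455   +0.189  +0.030  +1.173  -0.534
    216  0.4909   +0.622  -0.163  +2.349  -1.058
    324  0.7364   +1.344  -0.486  +3.525  -1.583


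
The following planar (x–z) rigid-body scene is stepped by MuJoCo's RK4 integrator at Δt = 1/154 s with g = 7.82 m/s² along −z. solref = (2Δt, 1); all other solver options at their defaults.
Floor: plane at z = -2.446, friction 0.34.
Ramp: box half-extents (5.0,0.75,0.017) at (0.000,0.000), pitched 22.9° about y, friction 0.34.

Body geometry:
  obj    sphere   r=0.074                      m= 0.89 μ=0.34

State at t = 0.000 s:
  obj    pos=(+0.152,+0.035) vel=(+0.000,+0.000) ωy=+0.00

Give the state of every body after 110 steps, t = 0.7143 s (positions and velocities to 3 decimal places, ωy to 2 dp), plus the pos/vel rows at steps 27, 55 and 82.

State at t = 0.7143 s:
  obj    pos=(+0.663,-0.181) vel=(+1.430,-0.604) ωy=+20.97

Key-timestep trajectory:
   step    t(s)  obj.x    obj.z    obj.vx   obj.vz 
     27  0.1753   +0.183  +0.022  +0.351  -0.148
     55  0.3571   +0.280  -0.019  +0.715  -0.302
     82  0.5325   +0.436  -0.085  +1.066  -0.450


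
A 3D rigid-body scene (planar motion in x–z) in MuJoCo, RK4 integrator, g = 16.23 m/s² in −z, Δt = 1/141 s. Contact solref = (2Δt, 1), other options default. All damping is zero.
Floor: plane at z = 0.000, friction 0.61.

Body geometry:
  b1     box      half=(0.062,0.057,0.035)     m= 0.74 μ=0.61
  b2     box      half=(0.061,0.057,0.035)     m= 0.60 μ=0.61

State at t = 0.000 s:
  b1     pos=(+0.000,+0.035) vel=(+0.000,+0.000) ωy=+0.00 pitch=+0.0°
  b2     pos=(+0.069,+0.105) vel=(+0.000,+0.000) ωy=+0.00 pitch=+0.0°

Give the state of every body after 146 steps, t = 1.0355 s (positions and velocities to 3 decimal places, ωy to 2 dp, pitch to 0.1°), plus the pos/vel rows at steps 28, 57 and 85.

State at t = 1.0355 s:
  b1     pos=(+0.000,+0.035) vel=(+0.000,+0.000) ωy=+0.00 pitch=+0.0°
  b2     pos=(+0.226,+0.035) vel=(+0.000,+0.000) ωy=+0.00 pitch=+180.0°

Key-timestep trajectory:
   step    t(s)  b1.x    b1.z    b1.vx   b1.vz   b2.x    b2.z    b2.vx   b2.vz 
     28  0.1986   +0.000  +0.035  +0.000  +0.000   +0.103  +0.068  +0.405  -0.456
     57  0.4043   +0.000  +0.035  +0.000  +0.000   +0.159  +0.070  +0.083  +0.003
     85  0.6028   +0.000  +0.035  +0.000  +0.000   +0.188  +0.065  +0.344  -0.131


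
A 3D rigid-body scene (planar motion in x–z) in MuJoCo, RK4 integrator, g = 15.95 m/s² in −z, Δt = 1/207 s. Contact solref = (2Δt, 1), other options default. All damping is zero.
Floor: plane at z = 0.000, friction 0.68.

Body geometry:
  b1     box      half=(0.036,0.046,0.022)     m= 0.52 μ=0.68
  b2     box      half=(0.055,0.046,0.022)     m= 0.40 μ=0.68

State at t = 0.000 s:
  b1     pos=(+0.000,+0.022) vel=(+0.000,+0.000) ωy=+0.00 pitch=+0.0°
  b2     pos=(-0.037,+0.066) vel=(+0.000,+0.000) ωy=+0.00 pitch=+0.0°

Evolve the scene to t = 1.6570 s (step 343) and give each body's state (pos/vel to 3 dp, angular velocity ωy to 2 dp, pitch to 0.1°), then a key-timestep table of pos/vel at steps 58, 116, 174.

State at t = 1.6570 s:
  b1     pos=(+0.000,+0.022) vel=(+0.000,+0.000) ωy=+0.00 pitch=+0.0°
  b2     pos=(-0.093,+0.055) vel=(+0.000,+0.000) ωy=+0.00 pitch=-90.0°

Key-timestep trajectory:
   step    t(s)  b1.x    b1.z    b1.vx   b1.vz   b2.x    b2.z    b2.vx   b2.vz 
     58  0.2802   +0.000  +0.022  +0.000  +0.000   -0.059  +0.057  -0.170  +0.086
    116  0.5604   +0.000  +0.022  +0.000  +0.000   -0.091  +0.056  -0.276  -0.099
    174  0.8406   +0.000  +0.022  +0.000  +0.000   -0.094  +0.055  -0.146  +0.007


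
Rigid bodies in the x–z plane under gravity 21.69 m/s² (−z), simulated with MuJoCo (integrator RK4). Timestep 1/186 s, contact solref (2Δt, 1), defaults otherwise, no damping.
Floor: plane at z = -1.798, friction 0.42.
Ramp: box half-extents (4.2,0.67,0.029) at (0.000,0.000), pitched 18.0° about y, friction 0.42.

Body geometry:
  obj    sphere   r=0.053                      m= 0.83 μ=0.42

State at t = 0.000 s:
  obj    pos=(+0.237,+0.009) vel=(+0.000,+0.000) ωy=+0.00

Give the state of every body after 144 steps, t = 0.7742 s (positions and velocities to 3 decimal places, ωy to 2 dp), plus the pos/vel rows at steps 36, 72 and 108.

State at t = 0.7742 s:
  obj    pos=(+1.602,-0.434) vel=(+3.525,-1.145) ωy=+69.92

Key-timestep trajectory:
   step    t(s)  obj.x    obj.z    obj.vx   obj.vz 
     36  0.1935   +0.322  -0.019  +0.881  -0.286
     72  0.3871   +0.578  -0.102  +1.763  -0.573
    108  0.5806   +1.005  -0.240  +2.644  -0.859


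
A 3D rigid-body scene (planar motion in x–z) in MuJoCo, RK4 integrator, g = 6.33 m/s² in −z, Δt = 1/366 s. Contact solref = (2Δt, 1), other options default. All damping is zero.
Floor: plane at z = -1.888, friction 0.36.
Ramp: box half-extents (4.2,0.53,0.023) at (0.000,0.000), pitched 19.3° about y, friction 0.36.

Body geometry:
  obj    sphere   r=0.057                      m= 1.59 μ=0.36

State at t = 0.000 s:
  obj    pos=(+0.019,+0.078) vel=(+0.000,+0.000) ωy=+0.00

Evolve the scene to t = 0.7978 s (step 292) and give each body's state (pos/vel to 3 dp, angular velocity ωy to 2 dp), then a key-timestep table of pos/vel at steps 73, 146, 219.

State at t = 0.7978 s:
  obj    pos=(+0.468,-0.079) vel=(+1.125,-0.394) ωy=+20.91

Key-timestep trajectory:
   step    t(s)  obj.x    obj.z    obj.vx   obj.vz 
     73  0.1995   +0.047  +0.068  +0.281  -0.099
    146  0.3989   +0.131  +0.039  +0.563  -0.197
    219  0.5984   +0.272  -0.010  +0.844  -0.296


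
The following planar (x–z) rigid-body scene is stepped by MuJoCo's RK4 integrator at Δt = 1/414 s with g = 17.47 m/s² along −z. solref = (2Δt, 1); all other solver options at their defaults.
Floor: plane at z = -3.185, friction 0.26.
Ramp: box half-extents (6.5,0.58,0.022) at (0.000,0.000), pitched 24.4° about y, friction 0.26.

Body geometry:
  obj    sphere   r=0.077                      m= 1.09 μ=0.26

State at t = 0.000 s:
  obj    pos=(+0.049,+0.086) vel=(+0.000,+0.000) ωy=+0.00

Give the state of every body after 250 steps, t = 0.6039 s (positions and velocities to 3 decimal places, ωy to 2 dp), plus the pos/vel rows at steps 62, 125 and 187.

State at t = 0.6039 s:
  obj    pos=(+0.905,-0.302) vel=(+2.835,-1.286) ωy=+40.42

Key-timestep trajectory:
   step    t(s)  obj.x    obj.z    obj.vx   obj.vz 
     62  0.1498   +0.102  +0.063  +0.703  -0.319
    125  0.3019   +0.263  -0.011  +1.418  -0.643
    187  0.4517   +0.528  -0.131  +2.121  -0.962


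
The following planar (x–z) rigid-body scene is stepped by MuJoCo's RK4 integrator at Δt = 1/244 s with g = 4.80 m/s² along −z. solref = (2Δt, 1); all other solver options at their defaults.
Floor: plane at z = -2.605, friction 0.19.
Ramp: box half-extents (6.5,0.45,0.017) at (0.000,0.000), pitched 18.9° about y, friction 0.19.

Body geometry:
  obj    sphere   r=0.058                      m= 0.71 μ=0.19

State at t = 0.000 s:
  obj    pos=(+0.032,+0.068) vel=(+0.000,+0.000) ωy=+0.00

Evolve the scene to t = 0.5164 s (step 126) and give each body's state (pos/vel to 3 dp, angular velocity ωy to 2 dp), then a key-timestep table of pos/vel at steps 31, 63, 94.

State at t = 0.5164 s:
  obj    pos=(+0.172,+0.020) vel=(+0.543,-0.186) ωy=+9.88

Key-timestep trajectory:
   step    t(s)  obj.x    obj.z    obj.vx   obj.vz 
     31  0.1270   +0.041  +0.065  +0.134  -0.046
     63  0.2582   +0.067  +0.056  +0.271  -0.093
     94  0.3852   +0.110  +0.042  +0.405  -0.139


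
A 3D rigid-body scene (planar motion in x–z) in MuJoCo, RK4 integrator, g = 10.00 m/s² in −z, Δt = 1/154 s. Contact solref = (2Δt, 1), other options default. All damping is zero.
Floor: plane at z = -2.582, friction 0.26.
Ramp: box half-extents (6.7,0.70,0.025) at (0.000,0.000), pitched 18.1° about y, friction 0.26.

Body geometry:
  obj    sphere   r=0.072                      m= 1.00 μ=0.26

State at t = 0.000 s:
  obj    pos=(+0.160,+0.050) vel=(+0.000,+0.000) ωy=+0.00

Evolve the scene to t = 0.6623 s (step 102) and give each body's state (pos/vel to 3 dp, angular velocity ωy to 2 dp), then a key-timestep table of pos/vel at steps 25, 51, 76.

State at t = 0.6623 s:
  obj    pos=(+0.623,-0.101) vel=(+1.397,-0.457) ωy=+20.41

Key-timestep trajectory:
   step    t(s)  obj.x    obj.z    obj.vx   obj.vz 
     25  0.1623   +0.188  +0.041  +0.343  -0.112
     51  0.3312   +0.276  +0.012  +0.699  -0.228
     76  0.4935   +0.417  -0.034  +1.041  -0.340


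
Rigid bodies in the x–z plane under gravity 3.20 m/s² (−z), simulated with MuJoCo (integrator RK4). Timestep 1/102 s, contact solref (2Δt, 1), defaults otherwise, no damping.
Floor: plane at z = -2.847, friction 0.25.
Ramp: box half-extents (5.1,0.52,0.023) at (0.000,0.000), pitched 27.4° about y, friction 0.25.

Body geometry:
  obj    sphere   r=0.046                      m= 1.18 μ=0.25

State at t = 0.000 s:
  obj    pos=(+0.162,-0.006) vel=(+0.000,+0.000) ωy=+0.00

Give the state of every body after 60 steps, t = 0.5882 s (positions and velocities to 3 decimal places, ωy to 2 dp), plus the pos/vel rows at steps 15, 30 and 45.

State at t = 0.5882 s:
  obj    pos=(+0.324,-0.090) vel=(+0.549,-0.285) ωy=+13.44

Key-timestep trajectory:
   step    t(s)  obj.x    obj.z    obj.vx   obj.vz 
     15  0.1471   +0.172  -0.011  +0.138  -0.071
     30  0.2941   +0.202  -0.027  +0.275  -0.142
     45  0.4412   +0.253  -0.053  +0.412  -0.214


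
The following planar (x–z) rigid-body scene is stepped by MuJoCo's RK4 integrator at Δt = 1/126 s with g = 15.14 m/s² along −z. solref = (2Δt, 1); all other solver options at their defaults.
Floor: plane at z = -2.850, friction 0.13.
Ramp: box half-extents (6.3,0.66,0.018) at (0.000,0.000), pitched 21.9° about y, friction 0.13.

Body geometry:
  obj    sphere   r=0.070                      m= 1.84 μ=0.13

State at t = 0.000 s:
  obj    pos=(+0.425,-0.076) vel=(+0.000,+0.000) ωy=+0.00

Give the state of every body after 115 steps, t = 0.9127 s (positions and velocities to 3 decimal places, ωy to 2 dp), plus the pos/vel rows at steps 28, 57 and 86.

State at t = 0.9127 s:
  obj    pos=(+1.984,-0.703) vel=(+3.416,-1.373) ωy=+52.56

Key-timestep trajectory:
   step    t(s)  obj.x    obj.z    obj.vx   obj.vz 
     28  0.2222   +0.518  -0.113  +0.832  -0.335
     57  0.4524   +0.808  -0.230  +1.694  -0.681
     86  0.6825   +1.297  -0.427  +2.555  -1.027


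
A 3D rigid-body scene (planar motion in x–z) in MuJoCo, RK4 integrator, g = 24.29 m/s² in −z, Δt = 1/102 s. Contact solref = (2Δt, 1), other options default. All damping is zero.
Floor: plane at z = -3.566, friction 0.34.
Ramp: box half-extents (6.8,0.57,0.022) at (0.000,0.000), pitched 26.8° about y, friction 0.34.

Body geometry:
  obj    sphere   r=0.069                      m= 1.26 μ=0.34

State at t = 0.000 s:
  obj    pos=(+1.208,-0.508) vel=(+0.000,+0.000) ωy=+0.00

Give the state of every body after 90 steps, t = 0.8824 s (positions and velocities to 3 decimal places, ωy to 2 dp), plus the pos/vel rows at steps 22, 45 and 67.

State at t = 0.8824 s:
  obj    pos=(+3.926,-1.881) vel=(+6.160,-3.112) ωy=+100.01

Key-timestep trajectory:
   step    t(s)  obj.x    obj.z    obj.vx   obj.vz 
     22  0.2157   +1.370  -0.590  +1.506  -0.761
     45  0.4412   +1.887  -0.852  +3.080  -1.556
     67  0.6569   +2.714  -1.269  +4.586  -2.316


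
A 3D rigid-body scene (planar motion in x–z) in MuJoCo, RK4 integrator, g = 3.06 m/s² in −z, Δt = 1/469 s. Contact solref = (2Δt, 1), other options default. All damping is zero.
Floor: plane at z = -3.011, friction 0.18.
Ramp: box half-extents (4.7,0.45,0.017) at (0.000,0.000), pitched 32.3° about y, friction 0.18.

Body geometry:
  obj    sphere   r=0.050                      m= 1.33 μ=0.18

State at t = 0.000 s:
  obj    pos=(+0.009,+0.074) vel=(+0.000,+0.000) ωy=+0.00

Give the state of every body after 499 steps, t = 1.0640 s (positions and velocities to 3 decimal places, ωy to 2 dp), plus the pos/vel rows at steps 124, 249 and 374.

State at t = 1.0640 s:
  obj    pos=(+0.570,-0.281) vel=(+1.052,-0.667) ωy=+24.69

Key-timestep trajectory:
   step    t(s)  obj.x    obj.z    obj.vx   obj.vz 
    124  0.2644   +0.044  +0.052  +0.263  -0.166
    249  0.5309   +0.149  -0.015  +0.526  -0.331
    374  0.7974   +0.324  -0.126  +0.789  -0.500


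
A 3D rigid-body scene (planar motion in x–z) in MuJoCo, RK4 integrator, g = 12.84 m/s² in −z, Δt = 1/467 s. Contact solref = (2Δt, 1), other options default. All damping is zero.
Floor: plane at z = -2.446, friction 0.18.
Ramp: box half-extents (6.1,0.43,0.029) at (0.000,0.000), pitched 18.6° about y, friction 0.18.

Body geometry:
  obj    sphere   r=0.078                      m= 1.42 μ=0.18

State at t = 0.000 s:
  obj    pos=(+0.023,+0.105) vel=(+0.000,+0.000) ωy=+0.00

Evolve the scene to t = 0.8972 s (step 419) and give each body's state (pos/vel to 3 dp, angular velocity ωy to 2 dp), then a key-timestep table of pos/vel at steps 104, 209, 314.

State at t = 0.8972 s:
  obj    pos=(+1.139,-0.270) vel=(+2.488,-0.837) ωy=+33.65

Key-timestep trajectory:
   step    t(s)  obj.x    obj.z    obj.vx   obj.vz 
    104  0.2227   +0.092  +0.082  +0.618  -0.208
    209  0.4475   +0.301  +0.012  +1.241  -0.418
    314  0.6724   +0.650  -0.106  +1.864  -0.627


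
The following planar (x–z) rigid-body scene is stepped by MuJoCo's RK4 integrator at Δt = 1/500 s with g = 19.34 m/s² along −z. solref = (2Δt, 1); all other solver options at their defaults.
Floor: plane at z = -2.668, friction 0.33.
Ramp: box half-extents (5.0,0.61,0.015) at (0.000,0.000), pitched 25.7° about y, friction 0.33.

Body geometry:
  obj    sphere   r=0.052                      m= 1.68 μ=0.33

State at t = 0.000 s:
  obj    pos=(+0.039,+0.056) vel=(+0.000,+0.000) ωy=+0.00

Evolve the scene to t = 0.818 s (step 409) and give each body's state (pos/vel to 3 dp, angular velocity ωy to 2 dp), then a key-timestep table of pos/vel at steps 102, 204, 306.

State at t = 0.818 s:
  obj    pos=(+1.845,-0.814) vel=(+4.416,-2.125) ωy=+94.23

Key-timestep trajectory:
   step    t(s)  obj.x    obj.z    obj.vx   obj.vz 
    102  0.2040   +0.151  +0.002  +1.101  -0.530
    204  0.4080   +0.488  -0.161  +2.203  -1.060
    306  0.6120   +1.050  -0.431  +3.304  -1.590


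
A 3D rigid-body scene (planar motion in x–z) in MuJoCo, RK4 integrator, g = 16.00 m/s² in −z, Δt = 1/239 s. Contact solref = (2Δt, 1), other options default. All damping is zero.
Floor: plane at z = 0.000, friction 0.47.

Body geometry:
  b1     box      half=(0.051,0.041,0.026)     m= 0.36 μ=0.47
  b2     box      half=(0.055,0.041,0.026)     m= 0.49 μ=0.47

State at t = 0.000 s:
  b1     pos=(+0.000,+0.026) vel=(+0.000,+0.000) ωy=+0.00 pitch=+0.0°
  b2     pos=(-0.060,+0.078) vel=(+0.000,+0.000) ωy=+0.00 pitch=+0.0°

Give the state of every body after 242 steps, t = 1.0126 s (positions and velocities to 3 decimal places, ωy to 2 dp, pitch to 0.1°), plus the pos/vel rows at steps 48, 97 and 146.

State at t = 1.0126 s:
  b1     pos=(+0.000,+0.026) vel=(+0.000,+0.000) ωy=+0.00 pitch=+0.0°
  b2     pos=(-0.117,+0.055) vel=(+0.000,+0.000) ωy=+0.00 pitch=-90.0°

Key-timestep trajectory:
   step    t(s)  b1.x    b1.z    b1.vx   b1.vz   b2.x    b2.z    b2.vx   b2.vz 
     48  0.2008   +0.000  +0.026  +0.000  +0.000   -0.095  +0.061  -0.269  -0.023
     97  0.4059   +0.000  +0.026  +0.000  +0.000   -0.126  +0.059  +0.124  -0.034
    146  0.6109   +0.000  +0.026  +0.000  +0.000   -0.120  +0.056  +0.009  +0.001


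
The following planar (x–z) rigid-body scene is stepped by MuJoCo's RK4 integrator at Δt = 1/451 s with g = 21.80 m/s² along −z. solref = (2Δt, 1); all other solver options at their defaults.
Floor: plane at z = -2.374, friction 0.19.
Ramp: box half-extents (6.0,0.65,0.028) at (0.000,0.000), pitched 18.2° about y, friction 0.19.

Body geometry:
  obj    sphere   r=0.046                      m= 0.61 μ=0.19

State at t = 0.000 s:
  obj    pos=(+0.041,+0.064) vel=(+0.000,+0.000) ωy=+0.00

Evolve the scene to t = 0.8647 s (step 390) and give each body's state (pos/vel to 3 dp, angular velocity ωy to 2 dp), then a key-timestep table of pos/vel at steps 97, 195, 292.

State at t = 0.8647 s:
  obj    pos=(+1.769,-0.504) vel=(+3.995,-1.314) ωy=+91.42

Key-timestep trajectory:
   step    t(s)  obj.x    obj.z    obj.vx   obj.vz 
     97  0.2151   +0.148  +0.029  +0.994  -0.327
    195  0.4324   +0.473  -0.078  +1.998  -0.657
    292  0.6475   +1.010  -0.254  +2.991  -0.984


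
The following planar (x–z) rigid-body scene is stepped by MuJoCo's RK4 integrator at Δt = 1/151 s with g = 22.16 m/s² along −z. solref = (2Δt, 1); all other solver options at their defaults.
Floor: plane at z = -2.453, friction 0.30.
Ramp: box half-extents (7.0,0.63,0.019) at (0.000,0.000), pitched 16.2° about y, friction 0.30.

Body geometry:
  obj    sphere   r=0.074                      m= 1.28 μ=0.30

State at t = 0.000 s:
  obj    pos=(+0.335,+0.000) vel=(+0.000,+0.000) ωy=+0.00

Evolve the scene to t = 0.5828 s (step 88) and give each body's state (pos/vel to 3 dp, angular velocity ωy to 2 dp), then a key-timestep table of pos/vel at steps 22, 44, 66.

State at t = 0.5828 s:
  obj    pos=(+1.055,-0.210) vel=(+2.471,-0.718) ωy=+34.77

Key-timestep trajectory:
   step    t(s)  obj.x    obj.z    obj.vx   obj.vz 
     22  0.1457   +0.380  -0.014  +0.618  -0.180
     44  0.2914   +0.515  -0.053  +1.236  -0.359
     66  0.4371   +0.740  -0.118  +1.854  -0.539


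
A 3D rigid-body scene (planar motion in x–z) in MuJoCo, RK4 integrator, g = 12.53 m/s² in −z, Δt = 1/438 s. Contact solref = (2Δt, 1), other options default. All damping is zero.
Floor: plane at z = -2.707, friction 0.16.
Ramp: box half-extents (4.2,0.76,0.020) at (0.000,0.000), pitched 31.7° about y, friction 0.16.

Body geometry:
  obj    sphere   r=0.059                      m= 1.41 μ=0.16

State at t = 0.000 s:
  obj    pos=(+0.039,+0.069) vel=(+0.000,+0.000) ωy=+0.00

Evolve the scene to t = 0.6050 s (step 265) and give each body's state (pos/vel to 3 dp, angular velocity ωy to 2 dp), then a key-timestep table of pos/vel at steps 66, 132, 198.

State at t = 0.6050 s:
  obj    pos=(+0.799,-0.400) vel=(+2.505,-1.568) ωy=+43.59

Key-timestep trajectory:
   step    t(s)  obj.x    obj.z    obj.vx   obj.vz 
     66  0.1507   +0.086  +0.040  +0.623  -0.394
    132  0.3014   +0.228  -0.048  +1.249  -0.779
    198  0.4521   +0.463  -0.193  +1.871  -1.174


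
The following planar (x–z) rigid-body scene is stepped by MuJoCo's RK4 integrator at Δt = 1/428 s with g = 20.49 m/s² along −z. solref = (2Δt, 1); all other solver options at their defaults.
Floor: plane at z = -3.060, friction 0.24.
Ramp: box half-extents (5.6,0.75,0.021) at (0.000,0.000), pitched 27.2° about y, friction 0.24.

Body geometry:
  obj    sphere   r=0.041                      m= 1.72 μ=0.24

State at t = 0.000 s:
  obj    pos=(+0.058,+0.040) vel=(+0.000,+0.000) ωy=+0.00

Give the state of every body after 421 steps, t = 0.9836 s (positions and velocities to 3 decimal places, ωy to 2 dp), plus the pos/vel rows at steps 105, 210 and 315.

State at t = 0.9836 s:
  obj    pos=(+2.937,-1.440) vel=(+5.853,-3.008) ωy=+160.48

Key-timestep trajectory:
   step    t(s)  obj.x    obj.z    obj.vx   obj.vz 
    105  0.2453   +0.237  -0.052  +1.460  -0.750
    210  0.4907   +0.774  -0.328  +2.920  -1.501
    315  0.7360   +1.670  -0.788  +4.379  -2.251


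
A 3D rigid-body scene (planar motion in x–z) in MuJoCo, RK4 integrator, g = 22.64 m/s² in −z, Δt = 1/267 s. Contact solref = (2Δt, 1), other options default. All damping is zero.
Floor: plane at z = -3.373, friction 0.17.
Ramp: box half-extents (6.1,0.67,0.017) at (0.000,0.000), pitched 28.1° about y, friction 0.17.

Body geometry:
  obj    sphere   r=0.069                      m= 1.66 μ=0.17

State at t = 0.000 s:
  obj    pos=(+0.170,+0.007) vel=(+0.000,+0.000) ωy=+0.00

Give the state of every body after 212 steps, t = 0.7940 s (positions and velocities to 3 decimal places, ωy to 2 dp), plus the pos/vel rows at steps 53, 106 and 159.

State at t = 0.7940 s:
  obj    pos=(+2.288,-1.124) vel=(+5.336,-2.849) ωy=+87.63

Key-timestep trajectory:
   step    t(s)  obj.x    obj.z    obj.vx   obj.vz 
     53  0.1985   +0.302  -0.064  +1.334  -0.712
    106  0.3970   +0.700  -0.276  +2.668  -1.425
    159  0.5955   +1.362  -0.630  +4.002  -2.137


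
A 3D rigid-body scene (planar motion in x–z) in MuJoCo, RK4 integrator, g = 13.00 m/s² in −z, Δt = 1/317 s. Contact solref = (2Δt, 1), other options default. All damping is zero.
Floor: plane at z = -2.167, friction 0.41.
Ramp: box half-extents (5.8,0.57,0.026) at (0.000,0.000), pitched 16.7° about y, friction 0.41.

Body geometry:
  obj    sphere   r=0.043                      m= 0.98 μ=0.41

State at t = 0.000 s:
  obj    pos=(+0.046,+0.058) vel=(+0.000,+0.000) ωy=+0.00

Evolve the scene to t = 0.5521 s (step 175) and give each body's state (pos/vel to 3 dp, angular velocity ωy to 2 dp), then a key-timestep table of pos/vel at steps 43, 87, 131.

State at t = 0.5521 s:
  obj    pos=(+0.436,-0.059) vel=(+1.411,-0.423) ωy=+34.25

Key-timestep trajectory:
   step    t(s)  obj.x    obj.z    obj.vx   obj.vz 
     43  0.1356   +0.070  +0.051  +0.347  -0.104
     87  0.2744   +0.142  +0.029  +0.701  -0.210
    131  0.4132   +0.264  -0.007  +1.056  -0.317


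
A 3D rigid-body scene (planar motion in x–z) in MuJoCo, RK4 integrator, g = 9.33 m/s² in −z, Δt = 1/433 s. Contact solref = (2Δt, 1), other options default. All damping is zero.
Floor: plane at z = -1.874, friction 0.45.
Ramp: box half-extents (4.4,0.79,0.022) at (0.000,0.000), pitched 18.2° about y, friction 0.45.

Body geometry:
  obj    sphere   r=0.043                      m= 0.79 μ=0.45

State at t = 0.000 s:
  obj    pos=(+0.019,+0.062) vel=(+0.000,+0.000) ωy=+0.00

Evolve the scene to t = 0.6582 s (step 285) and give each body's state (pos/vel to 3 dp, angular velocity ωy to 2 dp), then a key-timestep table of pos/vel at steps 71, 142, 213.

State at t = 0.6582 s:
  obj    pos=(+0.447,-0.079) vel=(+1.302,-0.428) ωy=+31.86

Key-timestep trajectory:
   step    t(s)  obj.x    obj.z    obj.vx   obj.vz 
     71  0.1640   +0.046  +0.053  +0.324  -0.107
    142  0.3279   +0.125  +0.027  +0.649  -0.213
    213  0.4919   +0.258  -0.017  +0.973  -0.320


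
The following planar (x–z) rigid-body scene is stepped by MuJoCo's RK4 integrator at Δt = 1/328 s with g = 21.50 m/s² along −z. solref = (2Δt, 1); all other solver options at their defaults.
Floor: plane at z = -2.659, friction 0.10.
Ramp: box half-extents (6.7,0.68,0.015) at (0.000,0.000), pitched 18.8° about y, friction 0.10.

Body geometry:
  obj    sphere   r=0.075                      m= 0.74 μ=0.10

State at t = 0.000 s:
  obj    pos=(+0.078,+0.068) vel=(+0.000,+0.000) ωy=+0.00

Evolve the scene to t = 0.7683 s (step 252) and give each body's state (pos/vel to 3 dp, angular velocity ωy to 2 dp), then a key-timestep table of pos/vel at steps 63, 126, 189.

State at t = 0.7683 s:
  obj    pos=(+1.461,-0.402) vel=(+3.600,-1.225) ωy=+50.68

Key-timestep trajectory:
   step    t(s)  obj.x    obj.z    obj.vx   obj.vz 
     63  0.1921   +0.165  +0.039  +0.900  -0.306
    126  0.3841   +0.424  -0.049  +1.800  -0.613
    189  0.5762   +0.856  -0.196  +2.700  -0.919


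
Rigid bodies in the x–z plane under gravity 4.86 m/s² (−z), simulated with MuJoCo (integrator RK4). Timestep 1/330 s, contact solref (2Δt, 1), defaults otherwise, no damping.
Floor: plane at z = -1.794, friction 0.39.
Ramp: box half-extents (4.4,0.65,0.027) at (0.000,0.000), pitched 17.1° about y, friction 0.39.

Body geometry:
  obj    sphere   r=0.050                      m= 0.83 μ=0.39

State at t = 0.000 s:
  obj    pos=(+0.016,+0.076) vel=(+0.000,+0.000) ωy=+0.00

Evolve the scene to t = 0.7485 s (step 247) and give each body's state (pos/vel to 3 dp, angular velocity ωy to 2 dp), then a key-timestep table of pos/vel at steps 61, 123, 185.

State at t = 0.7485 s:
  obj    pos=(+0.289,-0.008) vel=(+0.730,-0.225) ωy=+15.28

Key-timestep trajectory:
   step    t(s)  obj.x    obj.z    obj.vx   obj.vz 
     61  0.1848   +0.033  +0.071  +0.180  -0.055
    123  0.3727   +0.084  +0.055  +0.364  -0.112
    185  0.5606   +0.169  +0.028  +0.547  -0.168


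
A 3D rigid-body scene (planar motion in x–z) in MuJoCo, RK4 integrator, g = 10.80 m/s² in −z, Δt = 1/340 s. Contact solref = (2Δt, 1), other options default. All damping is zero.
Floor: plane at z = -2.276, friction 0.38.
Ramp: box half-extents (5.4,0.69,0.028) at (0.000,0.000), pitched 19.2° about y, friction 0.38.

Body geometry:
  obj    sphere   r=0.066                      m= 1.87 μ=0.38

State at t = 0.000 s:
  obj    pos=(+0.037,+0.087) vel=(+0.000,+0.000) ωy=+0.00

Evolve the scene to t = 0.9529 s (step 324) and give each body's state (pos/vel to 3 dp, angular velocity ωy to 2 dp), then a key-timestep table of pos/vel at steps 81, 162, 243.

State at t = 0.9529 s:
  obj    pos=(+1.125,-0.292) vel=(+2.283,-0.795) ωy=+36.63

Key-timestep trajectory:
   step    t(s)  obj.x    obj.z    obj.vx   obj.vz 
     81  0.2382   +0.105  +0.063  +0.571  -0.199
    162  0.4765   +0.309  -0.008  +1.142  -0.398
    243  0.7147   +0.649  -0.126  +1.712  -0.596


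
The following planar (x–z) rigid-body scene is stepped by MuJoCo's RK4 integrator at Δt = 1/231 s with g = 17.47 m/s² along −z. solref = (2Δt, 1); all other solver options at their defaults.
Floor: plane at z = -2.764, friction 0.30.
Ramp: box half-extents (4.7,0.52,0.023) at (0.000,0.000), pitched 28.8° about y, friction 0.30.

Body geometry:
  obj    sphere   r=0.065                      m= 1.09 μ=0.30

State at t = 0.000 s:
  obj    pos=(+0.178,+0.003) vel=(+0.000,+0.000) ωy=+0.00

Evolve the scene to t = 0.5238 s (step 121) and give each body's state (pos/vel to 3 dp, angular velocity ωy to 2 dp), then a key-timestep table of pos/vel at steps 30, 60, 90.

State at t = 0.5238 s:
  obj    pos=(+0.901,-0.395) vel=(+2.760,-1.517) ωy=+48.43

Key-timestep trajectory:
   step    t(s)  obj.x    obj.z    obj.vx   obj.vz 
     30  0.1299   +0.222  -0.022  +0.684  -0.376
     60  0.2597   +0.356  -0.095  +1.368  -0.752
     90  0.3896   +0.578  -0.217  +2.053  -1.128


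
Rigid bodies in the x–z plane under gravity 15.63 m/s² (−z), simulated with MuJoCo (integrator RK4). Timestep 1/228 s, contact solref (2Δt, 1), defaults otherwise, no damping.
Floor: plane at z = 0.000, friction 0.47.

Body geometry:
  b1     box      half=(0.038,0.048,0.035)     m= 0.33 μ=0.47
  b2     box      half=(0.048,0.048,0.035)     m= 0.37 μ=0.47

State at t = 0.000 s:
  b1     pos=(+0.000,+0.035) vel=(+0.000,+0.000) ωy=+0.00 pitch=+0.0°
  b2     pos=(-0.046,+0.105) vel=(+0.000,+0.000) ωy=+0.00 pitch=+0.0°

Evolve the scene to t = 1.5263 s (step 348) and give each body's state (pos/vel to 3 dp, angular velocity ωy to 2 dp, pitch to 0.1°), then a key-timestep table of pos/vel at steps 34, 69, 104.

State at t = 1.5263 s:
  b1     pos=(+0.000,+0.035) vel=(+0.000,+0.000) ωy=+0.00 pitch=+0.0°
  b2     pos=(-0.093,+0.048) vel=(+0.000,+0.000) ωy=+0.00 pitch=-90.0°

Key-timestep trajectory:
   step    t(s)  b1.x    b1.z    b1.vx   b1.vz   b2.x    b2.z    b2.vx   b2.vz 
     34  0.1491   +0.000  +0.035  +0.000  +0.000   -0.070  +0.088  -0.317  -0.488
     69  0.3026   +0.000  +0.035  +0.000  +0.000   -0.114  +0.058  -0.065  +0.017
    104  0.4561   +0.000  +0.035  +0.000  +0.000   -0.091  +0.047  +0.208  +0.019


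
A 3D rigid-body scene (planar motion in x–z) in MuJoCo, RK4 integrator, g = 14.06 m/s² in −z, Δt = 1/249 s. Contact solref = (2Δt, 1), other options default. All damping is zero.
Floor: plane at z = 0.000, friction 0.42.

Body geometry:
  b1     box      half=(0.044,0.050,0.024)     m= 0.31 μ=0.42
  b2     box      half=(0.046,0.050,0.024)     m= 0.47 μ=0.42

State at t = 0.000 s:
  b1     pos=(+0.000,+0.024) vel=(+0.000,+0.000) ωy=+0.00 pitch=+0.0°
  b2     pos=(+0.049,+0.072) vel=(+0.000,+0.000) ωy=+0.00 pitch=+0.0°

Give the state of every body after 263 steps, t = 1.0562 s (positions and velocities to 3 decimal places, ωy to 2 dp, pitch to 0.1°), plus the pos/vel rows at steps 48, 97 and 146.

State at t = 1.0562 s:
  b1     pos=(+0.000,+0.024) vel=(+0.000,+0.000) ωy=+0.00 pitch=+0.0°
  b2     pos=(+0.095,+0.046) vel=(+0.000,+0.000) ωy=+0.00 pitch=+90.0°

Key-timestep trajectory:
   step    t(s)  b1.x    b1.z    b1.vx   b1.vz   b2.x    b2.z    b2.vx   b2.vz 
     48  0.1928   +0.000  +0.024  +0.000  +0.000   +0.077  +0.051  +0.346  +0.048
     97  0.3896   +0.000  +0.024  +0.000  +0.000   +0.111  +0.051  -0.027  -0.004
    146  0.5863   +0.000  +0.024  +0.000  +0.000   +0.091  +0.048  +0.107  -0.059
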